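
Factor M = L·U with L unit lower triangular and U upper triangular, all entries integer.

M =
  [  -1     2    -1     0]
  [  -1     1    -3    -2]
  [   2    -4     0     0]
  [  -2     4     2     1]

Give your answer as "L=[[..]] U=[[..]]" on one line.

  R1 -= 1·R0 → [0,-1,-2,-2]
  R2 -= -2·R0 → [0,0,-2,0]
  R3 -= 2·R0 → [0,0,4,1]
  R2 -= 0·R1 → [0,0,-2,0]
  R3 -= 0·R1 → [0,0,4,1]
  R3 -= -2·R2 → [0,0,0,1]

L=[[1,0,0,0],[1,1,0,0],[-2,0,1,0],[2,0,-2,1]] U=[[-1,2,-1,0],[0,-1,-2,-2],[0,0,-2,0],[0,0,0,1]]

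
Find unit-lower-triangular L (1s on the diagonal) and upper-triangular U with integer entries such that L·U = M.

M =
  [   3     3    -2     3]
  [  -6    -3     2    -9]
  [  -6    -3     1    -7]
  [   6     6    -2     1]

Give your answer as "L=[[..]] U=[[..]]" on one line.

  R1 -= -2·R0 → [0,3,-2,-3]
  R2 -= -2·R0 → [0,3,-3,-1]
  R3 -= 2·R0 → [0,0,2,-5]
  R2 -= 1·R1 → [0,0,-1,2]
  R3 -= 0·R1 → [0,0,2,-5]
  R3 -= -2·R2 → [0,0,0,-1]

L=[[1,0,0,0],[-2,1,0,0],[-2,1,1,0],[2,0,-2,1]] U=[[3,3,-2,3],[0,3,-2,-3],[0,0,-1,2],[0,0,0,-1]]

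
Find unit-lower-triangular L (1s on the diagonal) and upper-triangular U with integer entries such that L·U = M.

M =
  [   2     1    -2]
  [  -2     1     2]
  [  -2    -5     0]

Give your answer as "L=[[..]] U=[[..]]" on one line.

  r1 -= -1·r0 → [0,2,0]
  r2 -= -1·r0 → [0,-4,-2]
  r2 -= -2·r1 → [0,0,-2]

L=[[1,0,0],[-1,1,0],[-1,-2,1]] U=[[2,1,-2],[0,2,0],[0,0,-2]]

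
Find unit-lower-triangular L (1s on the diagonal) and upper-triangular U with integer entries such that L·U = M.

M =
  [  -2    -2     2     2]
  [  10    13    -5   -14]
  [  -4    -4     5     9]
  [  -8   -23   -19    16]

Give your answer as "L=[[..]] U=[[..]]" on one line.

  row1 -= -5·row0 → [0,3,5,-4]
  row2 -= 2·row0 → [0,0,1,5]
  row3 -= 4·row0 → [0,-15,-27,8]
  row2 -= 0·row1 → [0,0,1,5]
  row3 -= -5·row1 → [0,0,-2,-12]
  row3 -= -2·row2 → [0,0,0,-2]

L=[[1,0,0,0],[-5,1,0,0],[2,0,1,0],[4,-5,-2,1]] U=[[-2,-2,2,2],[0,3,5,-4],[0,0,1,5],[0,0,0,-2]]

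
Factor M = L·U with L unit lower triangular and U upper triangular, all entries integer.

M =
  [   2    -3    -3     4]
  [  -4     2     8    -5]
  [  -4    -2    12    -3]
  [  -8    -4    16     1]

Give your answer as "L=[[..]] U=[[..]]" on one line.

L=[[1,0,0,0],[-2,1,0,0],[-2,2,1,0],[-4,4,-2,1]] U=[[2,-3,-3,4],[0,-4,2,3],[0,0,2,-1],[0,0,0,3]]

  R1 -= -2·R0 → [0,-4,2,3]
  R2 -= -2·R0 → [0,-8,6,5]
  R3 -= -4·R0 → [0,-16,4,17]
  R2 -= 2·R1 → [0,0,2,-1]
  R3 -= 4·R1 → [0,0,-4,5]
  R3 -= -2·R2 → [0,0,0,3]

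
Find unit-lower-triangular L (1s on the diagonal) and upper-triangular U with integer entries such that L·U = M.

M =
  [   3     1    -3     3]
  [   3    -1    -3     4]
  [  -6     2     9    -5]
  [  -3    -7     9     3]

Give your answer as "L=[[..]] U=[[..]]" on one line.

L=[[1,0,0,0],[1,1,0,0],[-2,-2,1,0],[-1,3,2,1]] U=[[3,1,-3,3],[0,-2,0,1],[0,0,3,3],[0,0,0,-3]]

  R1 -= 1·R0 → [0,-2,0,1]
  R2 -= -2·R0 → [0,4,3,1]
  R3 -= -1·R0 → [0,-6,6,6]
  R2 -= -2·R1 → [0,0,3,3]
  R3 -= 3·R1 → [0,0,6,3]
  R3 -= 2·R2 → [0,0,0,-3]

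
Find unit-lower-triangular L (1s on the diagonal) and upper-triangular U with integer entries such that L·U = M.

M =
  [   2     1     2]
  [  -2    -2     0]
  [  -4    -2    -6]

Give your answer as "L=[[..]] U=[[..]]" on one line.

  row1 -= -1·row0 → [0,-1,2]
  row2 -= -2·row0 → [0,0,-2]
  row2 -= 0·row1 → [0,0,-2]

L=[[1,0,0],[-1,1,0],[-2,0,1]] U=[[2,1,2],[0,-1,2],[0,0,-2]]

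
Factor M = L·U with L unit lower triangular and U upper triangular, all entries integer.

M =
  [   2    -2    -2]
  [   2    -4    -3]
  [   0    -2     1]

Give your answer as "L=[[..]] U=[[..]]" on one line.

  r1 -= 1·r0 → [0,-2,-1]
  r2 -= 0·r0 → [0,-2,1]
  r2 -= 1·r1 → [0,0,2]

L=[[1,0,0],[1,1,0],[0,1,1]] U=[[2,-2,-2],[0,-2,-1],[0,0,2]]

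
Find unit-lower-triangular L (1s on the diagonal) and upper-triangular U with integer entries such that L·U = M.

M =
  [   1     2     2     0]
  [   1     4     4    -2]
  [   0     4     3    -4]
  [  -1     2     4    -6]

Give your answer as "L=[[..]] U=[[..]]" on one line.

L=[[1,0,0,0],[1,1,0,0],[0,2,1,0],[-1,2,-2,1]] U=[[1,2,2,0],[0,2,2,-2],[0,0,-1,0],[0,0,0,-2]]

  R1 -= 1·R0 → [0,2,2,-2]
  R2 -= 0·R0 → [0,4,3,-4]
  R3 -= -1·R0 → [0,4,6,-6]
  R2 -= 2·R1 → [0,0,-1,0]
  R3 -= 2·R1 → [0,0,2,-2]
  R3 -= -2·R2 → [0,0,0,-2]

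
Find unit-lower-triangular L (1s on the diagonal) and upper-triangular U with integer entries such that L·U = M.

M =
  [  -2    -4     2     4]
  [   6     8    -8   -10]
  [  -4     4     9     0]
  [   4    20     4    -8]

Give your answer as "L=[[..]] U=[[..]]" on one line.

L=[[1,0,0,0],[-3,1,0,0],[2,-3,1,0],[-2,-3,-2,1]] U=[[-2,-4,2,4],[0,-4,-2,2],[0,0,-1,-2],[0,0,0,2]]

  R1 -= -3·R0 → [0,-4,-2,2]
  R2 -= 2·R0 → [0,12,5,-8]
  R3 -= -2·R0 → [0,12,8,0]
  R2 -= -3·R1 → [0,0,-1,-2]
  R3 -= -3·R1 → [0,0,2,6]
  R3 -= -2·R2 → [0,0,0,2]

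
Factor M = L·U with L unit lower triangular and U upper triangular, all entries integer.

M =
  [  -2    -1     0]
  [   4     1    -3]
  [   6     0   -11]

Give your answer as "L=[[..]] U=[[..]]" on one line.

  R1 -= -2·R0 → [0,-1,-3]
  R2 -= -3·R0 → [0,-3,-11]
  R2 -= 3·R1 → [0,0,-2]

L=[[1,0,0],[-2,1,0],[-3,3,1]] U=[[-2,-1,0],[0,-1,-3],[0,0,-2]]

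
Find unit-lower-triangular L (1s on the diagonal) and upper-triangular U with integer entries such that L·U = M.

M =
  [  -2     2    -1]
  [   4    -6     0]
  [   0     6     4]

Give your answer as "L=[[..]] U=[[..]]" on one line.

  r1 -= -2·r0 → [0,-2,-2]
  r2 -= 0·r0 → [0,6,4]
  r2 -= -3·r1 → [0,0,-2]

L=[[1,0,0],[-2,1,0],[0,-3,1]] U=[[-2,2,-1],[0,-2,-2],[0,0,-2]]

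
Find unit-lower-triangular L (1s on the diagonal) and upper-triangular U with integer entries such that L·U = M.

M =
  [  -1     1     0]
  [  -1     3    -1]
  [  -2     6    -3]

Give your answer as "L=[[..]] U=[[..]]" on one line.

L=[[1,0,0],[1,1,0],[2,2,1]] U=[[-1,1,0],[0,2,-1],[0,0,-1]]

  R1 -= 1·R0 → [0,2,-1]
  R2 -= 2·R0 → [0,4,-3]
  R2 -= 2·R1 → [0,0,-1]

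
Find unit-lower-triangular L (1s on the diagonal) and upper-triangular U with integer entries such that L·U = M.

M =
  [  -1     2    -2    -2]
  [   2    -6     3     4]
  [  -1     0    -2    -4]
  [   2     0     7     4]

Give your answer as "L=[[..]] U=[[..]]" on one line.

  R1 -= -2·R0 → [0,-2,-1,0]
  R2 -= 1·R0 → [0,-2,0,-2]
  R3 -= -2·R0 → [0,4,3,0]
  R2 -= 1·R1 → [0,0,1,-2]
  R3 -= -2·R1 → [0,0,1,0]
  R3 -= 1·R2 → [0,0,0,2]

L=[[1,0,0,0],[-2,1,0,0],[1,1,1,0],[-2,-2,1,1]] U=[[-1,2,-2,-2],[0,-2,-1,0],[0,0,1,-2],[0,0,0,2]]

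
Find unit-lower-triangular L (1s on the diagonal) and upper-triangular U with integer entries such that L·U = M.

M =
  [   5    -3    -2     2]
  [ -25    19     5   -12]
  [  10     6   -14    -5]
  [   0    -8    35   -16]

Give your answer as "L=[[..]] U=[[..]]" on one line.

L=[[1,0,0,0],[-5,1,0,0],[2,3,1,0],[0,-2,5,1]] U=[[5,-3,-2,2],[0,4,-5,-2],[0,0,5,-3],[0,0,0,-5]]

  R1 -= -5·R0 → [0,4,-5,-2]
  R2 -= 2·R0 → [0,12,-10,-9]
  R3 -= 0·R0 → [0,-8,35,-16]
  R2 -= 3·R1 → [0,0,5,-3]
  R3 -= -2·R1 → [0,0,25,-20]
  R3 -= 5·R2 → [0,0,0,-5]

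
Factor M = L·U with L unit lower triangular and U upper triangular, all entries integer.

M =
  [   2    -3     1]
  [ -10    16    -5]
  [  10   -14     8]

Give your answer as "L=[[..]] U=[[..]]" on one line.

L=[[1,0,0],[-5,1,0],[5,1,1]] U=[[2,-3,1],[0,1,0],[0,0,3]]

  R1 -= -5·R0 → [0,1,0]
  R2 -= 5·R0 → [0,1,3]
  R2 -= 1·R1 → [0,0,3]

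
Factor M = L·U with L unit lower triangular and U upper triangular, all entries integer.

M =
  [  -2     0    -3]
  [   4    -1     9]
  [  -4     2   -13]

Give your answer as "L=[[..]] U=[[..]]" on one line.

  row1 -= -2·row0 → [0,-1,3]
  row2 -= 2·row0 → [0,2,-7]
  row2 -= -2·row1 → [0,0,-1]

L=[[1,0,0],[-2,1,0],[2,-2,1]] U=[[-2,0,-3],[0,-1,3],[0,0,-1]]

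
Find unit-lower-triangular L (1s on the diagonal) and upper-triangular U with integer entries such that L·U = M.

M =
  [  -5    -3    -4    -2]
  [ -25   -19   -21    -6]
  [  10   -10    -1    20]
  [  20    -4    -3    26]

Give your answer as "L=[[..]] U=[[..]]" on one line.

L=[[1,0,0,0],[5,1,0,0],[-2,4,1,0],[-4,4,3,1]] U=[[-5,-3,-4,-2],[0,-4,-1,4],[0,0,-5,0],[0,0,0,2]]

  R1 -= 5·R0 → [0,-4,-1,4]
  R2 -= -2·R0 → [0,-16,-9,16]
  R3 -= -4·R0 → [0,-16,-19,18]
  R2 -= 4·R1 → [0,0,-5,0]
  R3 -= 4·R1 → [0,0,-15,2]
  R3 -= 3·R2 → [0,0,0,2]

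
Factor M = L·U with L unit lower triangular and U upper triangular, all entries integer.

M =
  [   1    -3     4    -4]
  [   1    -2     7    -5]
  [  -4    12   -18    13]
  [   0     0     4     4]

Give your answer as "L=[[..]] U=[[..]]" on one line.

  R1 -= 1·R0 → [0,1,3,-1]
  R2 -= -4·R0 → [0,0,-2,-3]
  R3 -= 0·R0 → [0,0,4,4]
  R2 -= 0·R1 → [0,0,-2,-3]
  R3 -= 0·R1 → [0,0,4,4]
  R3 -= -2·R2 → [0,0,0,-2]

L=[[1,0,0,0],[1,1,0,0],[-4,0,1,0],[0,0,-2,1]] U=[[1,-3,4,-4],[0,1,3,-1],[0,0,-2,-3],[0,0,0,-2]]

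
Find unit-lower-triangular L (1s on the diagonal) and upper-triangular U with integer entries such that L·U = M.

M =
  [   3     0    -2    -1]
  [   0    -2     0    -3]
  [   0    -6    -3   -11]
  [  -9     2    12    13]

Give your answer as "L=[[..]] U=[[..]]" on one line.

L=[[1,0,0,0],[0,1,0,0],[0,3,1,0],[-3,-1,-2,1]] U=[[3,0,-2,-1],[0,-2,0,-3],[0,0,-3,-2],[0,0,0,3]]

  r1 -= 0·r0 → [0,-2,0,-3]
  r2 -= 0·r0 → [0,-6,-3,-11]
  r3 -= -3·r0 → [0,2,6,10]
  r2 -= 3·r1 → [0,0,-3,-2]
  r3 -= -1·r1 → [0,0,6,7]
  r3 -= -2·r2 → [0,0,0,3]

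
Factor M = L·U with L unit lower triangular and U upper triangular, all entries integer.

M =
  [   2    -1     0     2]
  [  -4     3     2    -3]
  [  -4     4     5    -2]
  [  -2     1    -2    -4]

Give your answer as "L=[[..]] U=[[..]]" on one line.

L=[[1,0,0,0],[-2,1,0,0],[-2,2,1,0],[-1,0,-2,1]] U=[[2,-1,0,2],[0,1,2,1],[0,0,1,0],[0,0,0,-2]]

  R1 -= -2·R0 → [0,1,2,1]
  R2 -= -2·R0 → [0,2,5,2]
  R3 -= -1·R0 → [0,0,-2,-2]
  R2 -= 2·R1 → [0,0,1,0]
  R3 -= 0·R1 → [0,0,-2,-2]
  R3 -= -2·R2 → [0,0,0,-2]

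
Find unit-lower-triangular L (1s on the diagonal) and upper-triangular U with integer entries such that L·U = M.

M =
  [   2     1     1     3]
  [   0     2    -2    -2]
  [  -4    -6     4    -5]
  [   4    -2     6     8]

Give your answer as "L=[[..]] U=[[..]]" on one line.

L=[[1,0,0,0],[0,1,0,0],[-2,-2,1,0],[2,-2,0,1]] U=[[2,1,1,3],[0,2,-2,-2],[0,0,2,-3],[0,0,0,-2]]

  row1 -= 0·row0 → [0,2,-2,-2]
  row2 -= -2·row0 → [0,-4,6,1]
  row3 -= 2·row0 → [0,-4,4,2]
  row2 -= -2·row1 → [0,0,2,-3]
  row3 -= -2·row1 → [0,0,0,-2]
  row3 -= 0·row2 → [0,0,0,-2]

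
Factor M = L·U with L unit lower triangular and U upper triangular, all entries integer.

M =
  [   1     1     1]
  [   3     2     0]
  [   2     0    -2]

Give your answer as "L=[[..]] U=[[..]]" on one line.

L=[[1,0,0],[3,1,0],[2,2,1]] U=[[1,1,1],[0,-1,-3],[0,0,2]]

  r1 -= 3·r0 → [0,-1,-3]
  r2 -= 2·r0 → [0,-2,-4]
  r2 -= 2·r1 → [0,0,2]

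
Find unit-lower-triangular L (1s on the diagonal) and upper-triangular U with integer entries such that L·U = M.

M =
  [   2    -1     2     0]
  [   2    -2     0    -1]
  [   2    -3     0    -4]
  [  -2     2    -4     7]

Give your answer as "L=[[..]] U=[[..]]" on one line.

  R1 -= 1·R0 → [0,-1,-2,-1]
  R2 -= 1·R0 → [0,-2,-2,-4]
  R3 -= -1·R0 → [0,1,-2,7]
  R2 -= 2·R1 → [0,0,2,-2]
  R3 -= -1·R1 → [0,0,-4,6]
  R3 -= -2·R2 → [0,0,0,2]

L=[[1,0,0,0],[1,1,0,0],[1,2,1,0],[-1,-1,-2,1]] U=[[2,-1,2,0],[0,-1,-2,-1],[0,0,2,-2],[0,0,0,2]]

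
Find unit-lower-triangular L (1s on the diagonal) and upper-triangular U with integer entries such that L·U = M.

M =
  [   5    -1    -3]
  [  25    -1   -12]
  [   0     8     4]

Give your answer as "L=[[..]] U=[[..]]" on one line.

L=[[1,0,0],[5,1,0],[0,2,1]] U=[[5,-1,-3],[0,4,3],[0,0,-2]]

  R1 -= 5·R0 → [0,4,3]
  R2 -= 0·R0 → [0,8,4]
  R2 -= 2·R1 → [0,0,-2]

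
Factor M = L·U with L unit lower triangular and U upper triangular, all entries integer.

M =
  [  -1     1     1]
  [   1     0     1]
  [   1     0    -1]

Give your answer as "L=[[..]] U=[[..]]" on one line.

  row1 -= -1·row0 → [0,1,2]
  row2 -= -1·row0 → [0,1,0]
  row2 -= 1·row1 → [0,0,-2]

L=[[1,0,0],[-1,1,0],[-1,1,1]] U=[[-1,1,1],[0,1,2],[0,0,-2]]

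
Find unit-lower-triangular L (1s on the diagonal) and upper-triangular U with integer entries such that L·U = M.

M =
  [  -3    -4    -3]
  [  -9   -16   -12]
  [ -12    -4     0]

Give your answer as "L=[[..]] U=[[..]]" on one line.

  R1 -= 3·R0 → [0,-4,-3]
  R2 -= 4·R0 → [0,12,12]
  R2 -= -3·R1 → [0,0,3]

L=[[1,0,0],[3,1,0],[4,-3,1]] U=[[-3,-4,-3],[0,-4,-3],[0,0,3]]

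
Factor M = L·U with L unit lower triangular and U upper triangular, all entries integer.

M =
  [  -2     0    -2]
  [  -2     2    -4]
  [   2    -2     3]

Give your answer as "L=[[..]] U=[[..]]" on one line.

  row1 -= 1·row0 → [0,2,-2]
  row2 -= -1·row0 → [0,-2,1]
  row2 -= -1·row1 → [0,0,-1]

L=[[1,0,0],[1,1,0],[-1,-1,1]] U=[[-2,0,-2],[0,2,-2],[0,0,-1]]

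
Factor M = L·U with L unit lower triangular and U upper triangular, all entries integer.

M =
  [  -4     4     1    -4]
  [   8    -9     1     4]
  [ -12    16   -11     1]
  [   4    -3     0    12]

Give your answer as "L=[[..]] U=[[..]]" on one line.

  row1 -= -2·row0 → [0,-1,3,-4]
  row2 -= 3·row0 → [0,4,-14,13]
  row3 -= -1·row0 → [0,1,1,8]
  row2 -= -4·row1 → [0,0,-2,-3]
  row3 -= -1·row1 → [0,0,4,4]
  row3 -= -2·row2 → [0,0,0,-2]

L=[[1,0,0,0],[-2,1,0,0],[3,-4,1,0],[-1,-1,-2,1]] U=[[-4,4,1,-4],[0,-1,3,-4],[0,0,-2,-3],[0,0,0,-2]]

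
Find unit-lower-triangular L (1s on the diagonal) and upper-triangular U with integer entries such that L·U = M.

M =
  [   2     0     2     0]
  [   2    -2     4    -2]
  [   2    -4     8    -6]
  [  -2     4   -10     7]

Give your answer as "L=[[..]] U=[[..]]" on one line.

L=[[1,0,0,0],[1,1,0,0],[1,2,1,0],[-1,-2,-2,1]] U=[[2,0,2,0],[0,-2,2,-2],[0,0,2,-2],[0,0,0,-1]]

  r1 -= 1·r0 → [0,-2,2,-2]
  r2 -= 1·r0 → [0,-4,6,-6]
  r3 -= -1·r0 → [0,4,-8,7]
  r2 -= 2·r1 → [0,0,2,-2]
  r3 -= -2·r1 → [0,0,-4,3]
  r3 -= -2·r2 → [0,0,0,-1]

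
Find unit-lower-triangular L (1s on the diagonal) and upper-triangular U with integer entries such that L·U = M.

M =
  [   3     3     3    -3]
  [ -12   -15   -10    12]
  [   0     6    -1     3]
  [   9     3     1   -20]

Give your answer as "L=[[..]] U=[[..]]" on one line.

  R1 -= -4·R0 → [0,-3,2,0]
  R2 -= 0·R0 → [0,6,-1,3]
  R3 -= 3·R0 → [0,-6,-8,-11]
  R2 -= -2·R1 → [0,0,3,3]
  R3 -= 2·R1 → [0,0,-12,-11]
  R3 -= -4·R2 → [0,0,0,1]

L=[[1,0,0,0],[-4,1,0,0],[0,-2,1,0],[3,2,-4,1]] U=[[3,3,3,-3],[0,-3,2,0],[0,0,3,3],[0,0,0,1]]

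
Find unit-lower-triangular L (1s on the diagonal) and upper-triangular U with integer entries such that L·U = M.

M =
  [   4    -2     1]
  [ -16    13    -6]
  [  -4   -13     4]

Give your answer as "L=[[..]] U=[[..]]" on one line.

L=[[1,0,0],[-4,1,0],[-1,-3,1]] U=[[4,-2,1],[0,5,-2],[0,0,-1]]

  R1 -= -4·R0 → [0,5,-2]
  R2 -= -1·R0 → [0,-15,5]
  R2 -= -3·R1 → [0,0,-1]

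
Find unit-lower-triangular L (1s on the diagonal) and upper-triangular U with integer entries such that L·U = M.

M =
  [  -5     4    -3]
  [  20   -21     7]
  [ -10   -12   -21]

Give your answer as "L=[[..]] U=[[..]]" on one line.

  R1 -= -4·R0 → [0,-5,-5]
  R2 -= 2·R0 → [0,-20,-15]
  R2 -= 4·R1 → [0,0,5]

L=[[1,0,0],[-4,1,0],[2,4,1]] U=[[-5,4,-3],[0,-5,-5],[0,0,5]]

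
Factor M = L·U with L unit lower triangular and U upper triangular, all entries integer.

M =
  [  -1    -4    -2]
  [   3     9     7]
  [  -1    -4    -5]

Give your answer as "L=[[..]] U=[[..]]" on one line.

L=[[1,0,0],[-3,1,0],[1,0,1]] U=[[-1,-4,-2],[0,-3,1],[0,0,-3]]

  r1 -= -3·r0 → [0,-3,1]
  r2 -= 1·r0 → [0,0,-3]
  r2 -= 0·r1 → [0,0,-3]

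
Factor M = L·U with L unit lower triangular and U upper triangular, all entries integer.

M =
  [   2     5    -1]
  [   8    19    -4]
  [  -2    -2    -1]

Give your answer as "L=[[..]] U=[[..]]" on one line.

L=[[1,0,0],[4,1,0],[-1,-3,1]] U=[[2,5,-1],[0,-1,0],[0,0,-2]]

  R1 -= 4·R0 → [0,-1,0]
  R2 -= -1·R0 → [0,3,-2]
  R2 -= -3·R1 → [0,0,-2]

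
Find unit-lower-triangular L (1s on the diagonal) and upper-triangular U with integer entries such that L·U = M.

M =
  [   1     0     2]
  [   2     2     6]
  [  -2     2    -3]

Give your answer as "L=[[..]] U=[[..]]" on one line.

  row1 -= 2·row0 → [0,2,2]
  row2 -= -2·row0 → [0,2,1]
  row2 -= 1·row1 → [0,0,-1]

L=[[1,0,0],[2,1,0],[-2,1,1]] U=[[1,0,2],[0,2,2],[0,0,-1]]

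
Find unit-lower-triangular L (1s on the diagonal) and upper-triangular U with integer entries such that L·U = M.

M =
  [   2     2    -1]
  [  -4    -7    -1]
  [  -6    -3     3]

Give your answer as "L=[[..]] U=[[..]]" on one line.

L=[[1,0,0],[-2,1,0],[-3,-1,1]] U=[[2,2,-1],[0,-3,-3],[0,0,-3]]

  R1 -= -2·R0 → [0,-3,-3]
  R2 -= -3·R0 → [0,3,0]
  R2 -= -1·R1 → [0,0,-3]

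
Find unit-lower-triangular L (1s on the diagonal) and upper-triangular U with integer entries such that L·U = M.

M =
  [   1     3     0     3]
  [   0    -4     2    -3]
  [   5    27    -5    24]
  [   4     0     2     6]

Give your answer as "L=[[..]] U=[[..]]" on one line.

L=[[1,0,0,0],[0,1,0,0],[5,-3,1,0],[4,3,-4,1]] U=[[1,3,0,3],[0,-4,2,-3],[0,0,1,0],[0,0,0,3]]

  R1 -= 0·R0 → [0,-4,2,-3]
  R2 -= 5·R0 → [0,12,-5,9]
  R3 -= 4·R0 → [0,-12,2,-6]
  R2 -= -3·R1 → [0,0,1,0]
  R3 -= 3·R1 → [0,0,-4,3]
  R3 -= -4·R2 → [0,0,0,3]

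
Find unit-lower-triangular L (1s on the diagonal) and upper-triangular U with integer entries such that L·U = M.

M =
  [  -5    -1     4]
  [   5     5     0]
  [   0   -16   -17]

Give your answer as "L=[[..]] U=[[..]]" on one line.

  r1 -= -1·r0 → [0,4,4]
  r2 -= 0·r0 → [0,-16,-17]
  r2 -= -4·r1 → [0,0,-1]

L=[[1,0,0],[-1,1,0],[0,-4,1]] U=[[-5,-1,4],[0,4,4],[0,0,-1]]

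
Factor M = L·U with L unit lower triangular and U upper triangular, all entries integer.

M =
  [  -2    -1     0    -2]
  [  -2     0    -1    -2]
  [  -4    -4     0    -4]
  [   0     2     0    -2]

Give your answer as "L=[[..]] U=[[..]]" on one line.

L=[[1,0,0,0],[1,1,0,0],[2,-2,1,0],[0,2,-1,1]] U=[[-2,-1,0,-2],[0,1,-1,0],[0,0,-2,0],[0,0,0,-2]]

  R1 -= 1·R0 → [0,1,-1,0]
  R2 -= 2·R0 → [0,-2,0,0]
  R3 -= 0·R0 → [0,2,0,-2]
  R2 -= -2·R1 → [0,0,-2,0]
  R3 -= 2·R1 → [0,0,2,-2]
  R3 -= -1·R2 → [0,0,0,-2]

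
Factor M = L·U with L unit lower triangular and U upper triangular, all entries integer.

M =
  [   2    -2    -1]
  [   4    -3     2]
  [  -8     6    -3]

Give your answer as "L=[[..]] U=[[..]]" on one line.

L=[[1,0,0],[2,1,0],[-4,-2,1]] U=[[2,-2,-1],[0,1,4],[0,0,1]]

  r1 -= 2·r0 → [0,1,4]
  r2 -= -4·r0 → [0,-2,-7]
  r2 -= -2·r1 → [0,0,1]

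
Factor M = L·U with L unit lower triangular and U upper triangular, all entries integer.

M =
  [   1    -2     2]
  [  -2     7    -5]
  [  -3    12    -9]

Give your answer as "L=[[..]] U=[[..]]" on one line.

L=[[1,0,0],[-2,1,0],[-3,2,1]] U=[[1,-2,2],[0,3,-1],[0,0,-1]]

  R1 -= -2·R0 → [0,3,-1]
  R2 -= -3·R0 → [0,6,-3]
  R2 -= 2·R1 → [0,0,-1]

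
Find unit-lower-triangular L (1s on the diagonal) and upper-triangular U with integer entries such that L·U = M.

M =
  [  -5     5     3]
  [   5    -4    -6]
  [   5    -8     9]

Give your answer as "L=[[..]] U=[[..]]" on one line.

L=[[1,0,0],[-1,1,0],[-1,-3,1]] U=[[-5,5,3],[0,1,-3],[0,0,3]]

  R1 -= -1·R0 → [0,1,-3]
  R2 -= -1·R0 → [0,-3,12]
  R2 -= -3·R1 → [0,0,3]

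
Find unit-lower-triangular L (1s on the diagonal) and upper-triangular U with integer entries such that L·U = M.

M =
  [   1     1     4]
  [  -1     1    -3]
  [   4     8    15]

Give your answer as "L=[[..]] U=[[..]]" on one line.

L=[[1,0,0],[-1,1,0],[4,2,1]] U=[[1,1,4],[0,2,1],[0,0,-3]]

  r1 -= -1·r0 → [0,2,1]
  r2 -= 4·r0 → [0,4,-1]
  r2 -= 2·r1 → [0,0,-3]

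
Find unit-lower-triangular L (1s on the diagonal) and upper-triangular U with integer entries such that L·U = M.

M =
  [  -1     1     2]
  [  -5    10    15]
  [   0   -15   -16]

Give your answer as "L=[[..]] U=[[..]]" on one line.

  R1 -= 5·R0 → [0,5,5]
  R2 -= 0·R0 → [0,-15,-16]
  R2 -= -3·R1 → [0,0,-1]

L=[[1,0,0],[5,1,0],[0,-3,1]] U=[[-1,1,2],[0,5,5],[0,0,-1]]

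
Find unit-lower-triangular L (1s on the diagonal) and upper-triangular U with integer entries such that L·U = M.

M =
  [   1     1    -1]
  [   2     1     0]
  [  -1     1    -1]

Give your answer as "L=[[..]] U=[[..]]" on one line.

L=[[1,0,0],[2,1,0],[-1,-2,1]] U=[[1,1,-1],[0,-1,2],[0,0,2]]

  R1 -= 2·R0 → [0,-1,2]
  R2 -= -1·R0 → [0,2,-2]
  R2 -= -2·R1 → [0,0,2]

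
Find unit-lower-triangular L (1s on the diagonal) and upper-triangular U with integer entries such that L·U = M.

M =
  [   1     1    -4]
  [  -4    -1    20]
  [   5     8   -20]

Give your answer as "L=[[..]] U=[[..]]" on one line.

  row1 -= -4·row0 → [0,3,4]
  row2 -= 5·row0 → [0,3,0]
  row2 -= 1·row1 → [0,0,-4]

L=[[1,0,0],[-4,1,0],[5,1,1]] U=[[1,1,-4],[0,3,4],[0,0,-4]]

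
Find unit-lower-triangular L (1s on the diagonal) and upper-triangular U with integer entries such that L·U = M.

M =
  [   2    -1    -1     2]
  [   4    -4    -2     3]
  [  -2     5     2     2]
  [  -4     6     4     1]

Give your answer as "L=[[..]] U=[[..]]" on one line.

  r1 -= 2·r0 → [0,-2,0,-1]
  r2 -= -1·r0 → [0,4,1,4]
  r3 -= -2·r0 → [0,4,2,5]
  r2 -= -2·r1 → [0,0,1,2]
  r3 -= -2·r1 → [0,0,2,3]
  r3 -= 2·r2 → [0,0,0,-1]

L=[[1,0,0,0],[2,1,0,0],[-1,-2,1,0],[-2,-2,2,1]] U=[[2,-1,-1,2],[0,-2,0,-1],[0,0,1,2],[0,0,0,-1]]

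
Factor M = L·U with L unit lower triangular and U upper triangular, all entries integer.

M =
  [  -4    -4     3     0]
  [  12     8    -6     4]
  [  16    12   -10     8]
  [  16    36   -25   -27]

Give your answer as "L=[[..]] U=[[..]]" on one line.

L=[[1,0,0,0],[-3,1,0,0],[-4,1,1,0],[-4,-5,-2,1]] U=[[-4,-4,3,0],[0,-4,3,4],[0,0,-1,4],[0,0,0,1]]

  row1 -= -3·row0 → [0,-4,3,4]
  row2 -= -4·row0 → [0,-4,2,8]
  row3 -= -4·row0 → [0,20,-13,-27]
  row2 -= 1·row1 → [0,0,-1,4]
  row3 -= -5·row1 → [0,0,2,-7]
  row3 -= -2·row2 → [0,0,0,1]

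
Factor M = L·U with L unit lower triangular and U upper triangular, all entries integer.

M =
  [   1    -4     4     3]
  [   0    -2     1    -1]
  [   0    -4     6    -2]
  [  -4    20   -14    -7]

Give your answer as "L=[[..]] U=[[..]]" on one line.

  R1 -= 0·R0 → [0,-2,1,-1]
  R2 -= 0·R0 → [0,-4,6,-2]
  R3 -= -4·R0 → [0,4,2,5]
  R2 -= 2·R1 → [0,0,4,0]
  R3 -= -2·R1 → [0,0,4,3]
  R3 -= 1·R2 → [0,0,0,3]

L=[[1,0,0,0],[0,1,0,0],[0,2,1,0],[-4,-2,1,1]] U=[[1,-4,4,3],[0,-2,1,-1],[0,0,4,0],[0,0,0,3]]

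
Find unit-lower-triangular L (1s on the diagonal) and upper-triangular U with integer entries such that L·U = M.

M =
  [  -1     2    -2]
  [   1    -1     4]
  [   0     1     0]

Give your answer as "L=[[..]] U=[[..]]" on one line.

L=[[1,0,0],[-1,1,0],[0,1,1]] U=[[-1,2,-2],[0,1,2],[0,0,-2]]

  row1 -= -1·row0 → [0,1,2]
  row2 -= 0·row0 → [0,1,0]
  row2 -= 1·row1 → [0,0,-2]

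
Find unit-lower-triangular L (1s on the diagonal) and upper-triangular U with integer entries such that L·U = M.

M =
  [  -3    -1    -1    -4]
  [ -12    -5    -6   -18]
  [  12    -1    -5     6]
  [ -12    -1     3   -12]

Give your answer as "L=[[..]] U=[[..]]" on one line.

L=[[1,0,0,0],[4,1,0,0],[-4,5,1,0],[4,-3,1,1]] U=[[-3,-1,-1,-4],[0,-1,-2,-2],[0,0,1,0],[0,0,0,-2]]

  row1 -= 4·row0 → [0,-1,-2,-2]
  row2 -= -4·row0 → [0,-5,-9,-10]
  row3 -= 4·row0 → [0,3,7,4]
  row2 -= 5·row1 → [0,0,1,0]
  row3 -= -3·row1 → [0,0,1,-2]
  row3 -= 1·row2 → [0,0,0,-2]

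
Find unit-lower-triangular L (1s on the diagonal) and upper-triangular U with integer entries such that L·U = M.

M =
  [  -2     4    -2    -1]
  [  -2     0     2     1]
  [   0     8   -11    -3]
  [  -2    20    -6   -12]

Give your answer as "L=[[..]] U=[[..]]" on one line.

  R1 -= 1·R0 → [0,-4,4,2]
  R2 -= 0·R0 → [0,8,-11,-3]
  R3 -= 1·R0 → [0,16,-4,-11]
  R2 -= -2·R1 → [0,0,-3,1]
  R3 -= -4·R1 → [0,0,12,-3]
  R3 -= -4·R2 → [0,0,0,1]

L=[[1,0,0,0],[1,1,0,0],[0,-2,1,0],[1,-4,-4,1]] U=[[-2,4,-2,-1],[0,-4,4,2],[0,0,-3,1],[0,0,0,1]]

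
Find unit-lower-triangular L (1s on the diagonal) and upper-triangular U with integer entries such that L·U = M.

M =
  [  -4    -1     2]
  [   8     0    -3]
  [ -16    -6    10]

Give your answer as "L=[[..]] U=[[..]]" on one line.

L=[[1,0,0],[-2,1,0],[4,1,1]] U=[[-4,-1,2],[0,-2,1],[0,0,1]]

  row1 -= -2·row0 → [0,-2,1]
  row2 -= 4·row0 → [0,-2,2]
  row2 -= 1·row1 → [0,0,1]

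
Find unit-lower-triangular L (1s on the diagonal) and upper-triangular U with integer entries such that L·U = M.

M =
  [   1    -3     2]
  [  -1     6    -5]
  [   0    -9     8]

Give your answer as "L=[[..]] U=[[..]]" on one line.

  R1 -= -1·R0 → [0,3,-3]
  R2 -= 0·R0 → [0,-9,8]
  R2 -= -3·R1 → [0,0,-1]

L=[[1,0,0],[-1,1,0],[0,-3,1]] U=[[1,-3,2],[0,3,-3],[0,0,-1]]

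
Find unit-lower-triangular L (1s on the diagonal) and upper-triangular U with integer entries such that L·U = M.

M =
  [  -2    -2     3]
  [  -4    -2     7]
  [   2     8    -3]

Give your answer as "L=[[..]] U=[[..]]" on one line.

  r1 -= 2·r0 → [0,2,1]
  r2 -= -1·r0 → [0,6,0]
  r2 -= 3·r1 → [0,0,-3]

L=[[1,0,0],[2,1,0],[-1,3,1]] U=[[-2,-2,3],[0,2,1],[0,0,-3]]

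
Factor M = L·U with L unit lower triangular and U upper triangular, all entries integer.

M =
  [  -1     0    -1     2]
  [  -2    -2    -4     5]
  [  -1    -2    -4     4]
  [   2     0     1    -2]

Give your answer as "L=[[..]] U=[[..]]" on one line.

L=[[1,0,0,0],[2,1,0,0],[1,1,1,0],[-2,0,1,1]] U=[[-1,0,-1,2],[0,-2,-2,1],[0,0,-1,1],[0,0,0,1]]

  row1 -= 2·row0 → [0,-2,-2,1]
  row2 -= 1·row0 → [0,-2,-3,2]
  row3 -= -2·row0 → [0,0,-1,2]
  row2 -= 1·row1 → [0,0,-1,1]
  row3 -= 0·row1 → [0,0,-1,2]
  row3 -= 1·row2 → [0,0,0,1]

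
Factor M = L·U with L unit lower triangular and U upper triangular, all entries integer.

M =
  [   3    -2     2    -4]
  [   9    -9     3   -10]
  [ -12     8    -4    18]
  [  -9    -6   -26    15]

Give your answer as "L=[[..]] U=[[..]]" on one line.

L=[[1,0,0,0],[3,1,0,0],[-4,0,1,0],[-3,4,-2,1]] U=[[3,-2,2,-4],[0,-3,-3,2],[0,0,4,2],[0,0,0,-1]]

  R1 -= 3·R0 → [0,-3,-3,2]
  R2 -= -4·R0 → [0,0,4,2]
  R3 -= -3·R0 → [0,-12,-20,3]
  R2 -= 0·R1 → [0,0,4,2]
  R3 -= 4·R1 → [0,0,-8,-5]
  R3 -= -2·R2 → [0,0,0,-1]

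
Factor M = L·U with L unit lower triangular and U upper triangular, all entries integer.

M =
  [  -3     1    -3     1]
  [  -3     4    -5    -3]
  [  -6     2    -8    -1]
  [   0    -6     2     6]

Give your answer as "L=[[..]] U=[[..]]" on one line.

L=[[1,0,0,0],[1,1,0,0],[2,0,1,0],[0,-2,1,1]] U=[[-3,1,-3,1],[0,3,-2,-4],[0,0,-2,-3],[0,0,0,1]]

  R1 -= 1·R0 → [0,3,-2,-4]
  R2 -= 2·R0 → [0,0,-2,-3]
  R3 -= 0·R0 → [0,-6,2,6]
  R2 -= 0·R1 → [0,0,-2,-3]
  R3 -= -2·R1 → [0,0,-2,-2]
  R3 -= 1·R2 → [0,0,0,1]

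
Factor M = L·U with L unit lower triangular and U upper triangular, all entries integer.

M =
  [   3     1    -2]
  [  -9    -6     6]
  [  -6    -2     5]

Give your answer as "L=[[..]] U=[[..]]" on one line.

  row1 -= -3·row0 → [0,-3,0]
  row2 -= -2·row0 → [0,0,1]
  row2 -= 0·row1 → [0,0,1]

L=[[1,0,0],[-3,1,0],[-2,0,1]] U=[[3,1,-2],[0,-3,0],[0,0,1]]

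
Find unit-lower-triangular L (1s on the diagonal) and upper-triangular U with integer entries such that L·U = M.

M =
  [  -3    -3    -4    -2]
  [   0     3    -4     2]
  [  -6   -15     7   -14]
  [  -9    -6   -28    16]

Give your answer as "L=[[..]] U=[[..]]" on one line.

  row1 -= 0·row0 → [0,3,-4,2]
  row2 -= 2·row0 → [0,-9,15,-10]
  row3 -= 3·row0 → [0,3,-16,22]
  row2 -= -3·row1 → [0,0,3,-4]
  row3 -= 1·row1 → [0,0,-12,20]
  row3 -= -4·row2 → [0,0,0,4]

L=[[1,0,0,0],[0,1,0,0],[2,-3,1,0],[3,1,-4,1]] U=[[-3,-3,-4,-2],[0,3,-4,2],[0,0,3,-4],[0,0,0,4]]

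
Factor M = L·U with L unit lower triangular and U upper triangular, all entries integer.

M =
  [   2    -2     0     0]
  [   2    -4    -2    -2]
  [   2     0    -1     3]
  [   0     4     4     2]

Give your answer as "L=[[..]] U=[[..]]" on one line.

  r1 -= 1·r0 → [0,-2,-2,-2]
  r2 -= 1·r0 → [0,2,-1,3]
  r3 -= 0·r0 → [0,4,4,2]
  r2 -= -1·r1 → [0,0,-3,1]
  r3 -= -2·r1 → [0,0,0,-2]
  r3 -= 0·r2 → [0,0,0,-2]

L=[[1,0,0,0],[1,1,0,0],[1,-1,1,0],[0,-2,0,1]] U=[[2,-2,0,0],[0,-2,-2,-2],[0,0,-3,1],[0,0,0,-2]]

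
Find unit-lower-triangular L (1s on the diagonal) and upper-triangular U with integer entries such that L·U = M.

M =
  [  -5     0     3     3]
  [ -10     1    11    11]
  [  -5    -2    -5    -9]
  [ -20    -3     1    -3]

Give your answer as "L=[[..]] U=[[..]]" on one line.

L=[[1,0,0,0],[2,1,0,0],[1,-2,1,0],[4,-3,2,1]] U=[[-5,0,3,3],[0,1,5,5],[0,0,2,-2],[0,0,0,4]]

  r1 -= 2·r0 → [0,1,5,5]
  r2 -= 1·r0 → [0,-2,-8,-12]
  r3 -= 4·r0 → [0,-3,-11,-15]
  r2 -= -2·r1 → [0,0,2,-2]
  r3 -= -3·r1 → [0,0,4,0]
  r3 -= 2·r2 → [0,0,0,4]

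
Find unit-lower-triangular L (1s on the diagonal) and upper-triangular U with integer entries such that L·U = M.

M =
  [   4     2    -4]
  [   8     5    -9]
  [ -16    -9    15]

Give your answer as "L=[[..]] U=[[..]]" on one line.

L=[[1,0,0],[2,1,0],[-4,-1,1]] U=[[4,2,-4],[0,1,-1],[0,0,-2]]

  row1 -= 2·row0 → [0,1,-1]
  row2 -= -4·row0 → [0,-1,-1]
  row2 -= -1·row1 → [0,0,-2]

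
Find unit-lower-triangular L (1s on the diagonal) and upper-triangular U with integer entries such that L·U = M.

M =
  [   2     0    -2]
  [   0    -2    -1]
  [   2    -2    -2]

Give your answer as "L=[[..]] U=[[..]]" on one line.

L=[[1,0,0],[0,1,0],[1,1,1]] U=[[2,0,-2],[0,-2,-1],[0,0,1]]

  row1 -= 0·row0 → [0,-2,-1]
  row2 -= 1·row0 → [0,-2,0]
  row2 -= 1·row1 → [0,0,1]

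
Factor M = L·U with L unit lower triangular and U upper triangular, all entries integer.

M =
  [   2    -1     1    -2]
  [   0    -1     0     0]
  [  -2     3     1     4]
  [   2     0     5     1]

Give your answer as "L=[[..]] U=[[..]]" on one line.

  R1 -= 0·R0 → [0,-1,0,0]
  R2 -= -1·R0 → [0,2,2,2]
  R3 -= 1·R0 → [0,1,4,3]
  R2 -= -2·R1 → [0,0,2,2]
  R3 -= -1·R1 → [0,0,4,3]
  R3 -= 2·R2 → [0,0,0,-1]

L=[[1,0,0,0],[0,1,0,0],[-1,-2,1,0],[1,-1,2,1]] U=[[2,-1,1,-2],[0,-1,0,0],[0,0,2,2],[0,0,0,-1]]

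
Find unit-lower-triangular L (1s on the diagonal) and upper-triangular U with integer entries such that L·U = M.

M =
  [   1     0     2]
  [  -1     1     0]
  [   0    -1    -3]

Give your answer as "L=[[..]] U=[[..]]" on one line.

  r1 -= -1·r0 → [0,1,2]
  r2 -= 0·r0 → [0,-1,-3]
  r2 -= -1·r1 → [0,0,-1]

L=[[1,0,0],[-1,1,0],[0,-1,1]] U=[[1,0,2],[0,1,2],[0,0,-1]]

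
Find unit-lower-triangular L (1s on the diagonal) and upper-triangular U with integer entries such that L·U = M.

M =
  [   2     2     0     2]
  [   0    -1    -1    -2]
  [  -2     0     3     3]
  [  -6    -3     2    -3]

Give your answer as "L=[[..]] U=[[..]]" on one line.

  R1 -= 0·R0 → [0,-1,-1,-2]
  R2 -= -1·R0 → [0,2,3,5]
  R3 -= -3·R0 → [0,3,2,3]
  R2 -= -2·R1 → [0,0,1,1]
  R3 -= -3·R1 → [0,0,-1,-3]
  R3 -= -1·R2 → [0,0,0,-2]

L=[[1,0,0,0],[0,1,0,0],[-1,-2,1,0],[-3,-3,-1,1]] U=[[2,2,0,2],[0,-1,-1,-2],[0,0,1,1],[0,0,0,-2]]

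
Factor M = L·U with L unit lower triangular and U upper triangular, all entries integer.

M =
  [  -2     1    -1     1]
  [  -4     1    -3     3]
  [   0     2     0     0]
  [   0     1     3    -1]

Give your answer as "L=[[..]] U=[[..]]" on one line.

L=[[1,0,0,0],[2,1,0,0],[0,-2,1,0],[0,-1,-1,1]] U=[[-2,1,-1,1],[0,-1,-1,1],[0,0,-2,2],[0,0,0,2]]

  R1 -= 2·R0 → [0,-1,-1,1]
  R2 -= 0·R0 → [0,2,0,0]
  R3 -= 0·R0 → [0,1,3,-1]
  R2 -= -2·R1 → [0,0,-2,2]
  R3 -= -1·R1 → [0,0,2,0]
  R3 -= -1·R2 → [0,0,0,2]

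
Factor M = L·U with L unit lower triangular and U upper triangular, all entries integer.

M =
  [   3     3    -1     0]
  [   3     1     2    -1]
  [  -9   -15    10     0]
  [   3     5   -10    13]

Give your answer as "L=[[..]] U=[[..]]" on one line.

L=[[1,0,0,0],[1,1,0,0],[-3,3,1,0],[1,-1,3,1]] U=[[3,3,-1,0],[0,-2,3,-1],[0,0,-2,3],[0,0,0,3]]

  R1 -= 1·R0 → [0,-2,3,-1]
  R2 -= -3·R0 → [0,-6,7,0]
  R3 -= 1·R0 → [0,2,-9,13]
  R2 -= 3·R1 → [0,0,-2,3]
  R3 -= -1·R1 → [0,0,-6,12]
  R3 -= 3·R2 → [0,0,0,3]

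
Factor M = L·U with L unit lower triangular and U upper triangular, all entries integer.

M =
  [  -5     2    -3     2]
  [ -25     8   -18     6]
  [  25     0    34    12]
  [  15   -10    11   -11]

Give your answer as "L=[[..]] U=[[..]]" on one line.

L=[[1,0,0,0],[5,1,0,0],[-5,-5,1,0],[-3,2,2,1]] U=[[-5,2,-3,2],[0,-2,-3,-4],[0,0,4,2],[0,0,0,-1]]

  row1 -= 5·row0 → [0,-2,-3,-4]
  row2 -= -5·row0 → [0,10,19,22]
  row3 -= -3·row0 → [0,-4,2,-5]
  row2 -= -5·row1 → [0,0,4,2]
  row3 -= 2·row1 → [0,0,8,3]
  row3 -= 2·row2 → [0,0,0,-1]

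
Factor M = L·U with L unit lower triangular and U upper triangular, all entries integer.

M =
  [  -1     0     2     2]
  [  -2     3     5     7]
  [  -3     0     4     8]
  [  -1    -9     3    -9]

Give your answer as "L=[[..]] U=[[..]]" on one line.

L=[[1,0,0,0],[2,1,0,0],[3,0,1,0],[1,-3,-2,1]] U=[[-1,0,2,2],[0,3,1,3],[0,0,-2,2],[0,0,0,2]]

  row1 -= 2·row0 → [0,3,1,3]
  row2 -= 3·row0 → [0,0,-2,2]
  row3 -= 1·row0 → [0,-9,1,-11]
  row2 -= 0·row1 → [0,0,-2,2]
  row3 -= -3·row1 → [0,0,4,-2]
  row3 -= -2·row2 → [0,0,0,2]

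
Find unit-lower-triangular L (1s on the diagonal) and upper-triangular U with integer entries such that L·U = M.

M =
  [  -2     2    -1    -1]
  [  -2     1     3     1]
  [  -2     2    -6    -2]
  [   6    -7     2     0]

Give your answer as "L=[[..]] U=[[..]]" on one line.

L=[[1,0,0,0],[1,1,0,0],[1,0,1,0],[-3,1,1,1]] U=[[-2,2,-1,-1],[0,-1,4,2],[0,0,-5,-1],[0,0,0,-4]]

  row1 -= 1·row0 → [0,-1,4,2]
  row2 -= 1·row0 → [0,0,-5,-1]
  row3 -= -3·row0 → [0,-1,-1,-3]
  row2 -= 0·row1 → [0,0,-5,-1]
  row3 -= 1·row1 → [0,0,-5,-5]
  row3 -= 1·row2 → [0,0,0,-4]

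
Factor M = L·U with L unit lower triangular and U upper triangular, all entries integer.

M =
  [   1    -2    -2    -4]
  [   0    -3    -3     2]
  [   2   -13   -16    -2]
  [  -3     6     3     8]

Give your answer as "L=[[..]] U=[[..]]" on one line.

  R1 -= 0·R0 → [0,-3,-3,2]
  R2 -= 2·R0 → [0,-9,-12,6]
  R3 -= -3·R0 → [0,0,-3,-4]
  R2 -= 3·R1 → [0,0,-3,0]
  R3 -= 0·R1 → [0,0,-3,-4]
  R3 -= 1·R2 → [0,0,0,-4]

L=[[1,0,0,0],[0,1,0,0],[2,3,1,0],[-3,0,1,1]] U=[[1,-2,-2,-4],[0,-3,-3,2],[0,0,-3,0],[0,0,0,-4]]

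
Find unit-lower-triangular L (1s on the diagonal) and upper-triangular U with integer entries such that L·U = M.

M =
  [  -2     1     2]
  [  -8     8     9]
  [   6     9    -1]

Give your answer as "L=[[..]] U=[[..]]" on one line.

  R1 -= 4·R0 → [0,4,1]
  R2 -= -3·R0 → [0,12,5]
  R2 -= 3·R1 → [0,0,2]

L=[[1,0,0],[4,1,0],[-3,3,1]] U=[[-2,1,2],[0,4,1],[0,0,2]]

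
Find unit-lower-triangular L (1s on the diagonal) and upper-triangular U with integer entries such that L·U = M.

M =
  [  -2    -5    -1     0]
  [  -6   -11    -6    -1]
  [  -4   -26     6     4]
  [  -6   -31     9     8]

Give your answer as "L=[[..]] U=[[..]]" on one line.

  R1 -= 3·R0 → [0,4,-3,-1]
  R2 -= 2·R0 → [0,-16,8,4]
  R3 -= 3·R0 → [0,-16,12,8]
  R2 -= -4·R1 → [0,0,-4,0]
  R3 -= -4·R1 → [0,0,0,4]
  R3 -= 0·R2 → [0,0,0,4]

L=[[1,0,0,0],[3,1,0,0],[2,-4,1,0],[3,-4,0,1]] U=[[-2,-5,-1,0],[0,4,-3,-1],[0,0,-4,0],[0,0,0,4]]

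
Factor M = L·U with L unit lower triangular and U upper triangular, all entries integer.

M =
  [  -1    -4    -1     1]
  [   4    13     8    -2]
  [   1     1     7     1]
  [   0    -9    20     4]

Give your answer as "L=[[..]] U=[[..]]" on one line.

  R1 -= -4·R0 → [0,-3,4,2]
  R2 -= -1·R0 → [0,-3,6,2]
  R3 -= 0·R0 → [0,-9,20,4]
  R2 -= 1·R1 → [0,0,2,0]
  R3 -= 3·R1 → [0,0,8,-2]
  R3 -= 4·R2 → [0,0,0,-2]

L=[[1,0,0,0],[-4,1,0,0],[-1,1,1,0],[0,3,4,1]] U=[[-1,-4,-1,1],[0,-3,4,2],[0,0,2,0],[0,0,0,-2]]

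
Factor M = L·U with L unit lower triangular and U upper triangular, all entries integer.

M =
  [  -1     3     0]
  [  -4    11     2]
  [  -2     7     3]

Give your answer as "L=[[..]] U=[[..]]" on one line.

  r1 -= 4·r0 → [0,-1,2]
  r2 -= 2·r0 → [0,1,3]
  r2 -= -1·r1 → [0,0,5]

L=[[1,0,0],[4,1,0],[2,-1,1]] U=[[-1,3,0],[0,-1,2],[0,0,5]]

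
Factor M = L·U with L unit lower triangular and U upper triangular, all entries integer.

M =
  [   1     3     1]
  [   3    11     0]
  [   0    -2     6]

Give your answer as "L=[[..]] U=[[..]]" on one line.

  row1 -= 3·row0 → [0,2,-3]
  row2 -= 0·row0 → [0,-2,6]
  row2 -= -1·row1 → [0,0,3]

L=[[1,0,0],[3,1,0],[0,-1,1]] U=[[1,3,1],[0,2,-3],[0,0,3]]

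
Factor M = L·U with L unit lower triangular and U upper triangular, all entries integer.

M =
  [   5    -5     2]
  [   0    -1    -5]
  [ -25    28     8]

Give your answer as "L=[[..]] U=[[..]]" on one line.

  R1 -= 0·R0 → [0,-1,-5]
  R2 -= -5·R0 → [0,3,18]
  R2 -= -3·R1 → [0,0,3]

L=[[1,0,0],[0,1,0],[-5,-3,1]] U=[[5,-5,2],[0,-1,-5],[0,0,3]]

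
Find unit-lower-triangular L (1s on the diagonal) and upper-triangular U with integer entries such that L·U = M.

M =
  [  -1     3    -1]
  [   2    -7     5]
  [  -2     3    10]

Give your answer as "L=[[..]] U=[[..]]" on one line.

L=[[1,0,0],[-2,1,0],[2,3,1]] U=[[-1,3,-1],[0,-1,3],[0,0,3]]

  r1 -= -2·r0 → [0,-1,3]
  r2 -= 2·r0 → [0,-3,12]
  r2 -= 3·r1 → [0,0,3]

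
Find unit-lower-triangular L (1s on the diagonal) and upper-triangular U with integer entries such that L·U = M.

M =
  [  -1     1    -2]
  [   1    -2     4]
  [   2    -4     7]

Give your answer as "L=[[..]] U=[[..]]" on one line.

  row1 -= -1·row0 → [0,-1,2]
  row2 -= -2·row0 → [0,-2,3]
  row2 -= 2·row1 → [0,0,-1]

L=[[1,0,0],[-1,1,0],[-2,2,1]] U=[[-1,1,-2],[0,-1,2],[0,0,-1]]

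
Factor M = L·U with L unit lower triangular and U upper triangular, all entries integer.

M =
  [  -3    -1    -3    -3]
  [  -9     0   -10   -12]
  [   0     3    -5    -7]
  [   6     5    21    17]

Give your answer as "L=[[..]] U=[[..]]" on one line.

L=[[1,0,0,0],[3,1,0,0],[0,1,1,0],[-2,1,-4,1]] U=[[-3,-1,-3,-3],[0,3,-1,-3],[0,0,-4,-4],[0,0,0,-2]]

  row1 -= 3·row0 → [0,3,-1,-3]
  row2 -= 0·row0 → [0,3,-5,-7]
  row3 -= -2·row0 → [0,3,15,11]
  row2 -= 1·row1 → [0,0,-4,-4]
  row3 -= 1·row1 → [0,0,16,14]
  row3 -= -4·row2 → [0,0,0,-2]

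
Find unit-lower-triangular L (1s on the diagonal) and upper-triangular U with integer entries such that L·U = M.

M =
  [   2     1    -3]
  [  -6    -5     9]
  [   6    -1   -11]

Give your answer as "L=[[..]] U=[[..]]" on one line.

  R1 -= -3·R0 → [0,-2,0]
  R2 -= 3·R0 → [0,-4,-2]
  R2 -= 2·R1 → [0,0,-2]

L=[[1,0,0],[-3,1,0],[3,2,1]] U=[[2,1,-3],[0,-2,0],[0,0,-2]]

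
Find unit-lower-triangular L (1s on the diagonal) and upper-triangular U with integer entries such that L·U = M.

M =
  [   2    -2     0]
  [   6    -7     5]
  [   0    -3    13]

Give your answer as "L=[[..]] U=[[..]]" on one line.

  r1 -= 3·r0 → [0,-1,5]
  r2 -= 0·r0 → [0,-3,13]
  r2 -= 3·r1 → [0,0,-2]

L=[[1,0,0],[3,1,0],[0,3,1]] U=[[2,-2,0],[0,-1,5],[0,0,-2]]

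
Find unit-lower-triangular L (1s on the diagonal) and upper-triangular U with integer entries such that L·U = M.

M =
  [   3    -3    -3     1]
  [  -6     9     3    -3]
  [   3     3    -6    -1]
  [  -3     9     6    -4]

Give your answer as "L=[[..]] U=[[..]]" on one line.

  R1 -= -2·R0 → [0,3,-3,-1]
  R2 -= 1·R0 → [0,6,-3,-2]
  R3 -= -1·R0 → [0,6,3,-3]
  R2 -= 2·R1 → [0,0,3,0]
  R3 -= 2·R1 → [0,0,9,-1]
  R3 -= 3·R2 → [0,0,0,-1]

L=[[1,0,0,0],[-2,1,0,0],[1,2,1,0],[-1,2,3,1]] U=[[3,-3,-3,1],[0,3,-3,-1],[0,0,3,0],[0,0,0,-1]]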